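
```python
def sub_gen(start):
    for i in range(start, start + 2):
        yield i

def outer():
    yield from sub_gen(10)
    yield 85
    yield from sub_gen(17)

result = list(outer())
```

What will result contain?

Step 1: outer() delegates to sub_gen(10):
  yield 10
  yield 11
Step 2: yield 85
Step 3: Delegates to sub_gen(17):
  yield 17
  yield 18
Therefore result = [10, 11, 85, 17, 18].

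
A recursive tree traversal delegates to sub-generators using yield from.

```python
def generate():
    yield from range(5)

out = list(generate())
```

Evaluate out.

Step 1: yield from delegates to the iterable, yielding each element.
Step 2: Collected values: [0, 1, 2, 3, 4].
Therefore out = [0, 1, 2, 3, 4].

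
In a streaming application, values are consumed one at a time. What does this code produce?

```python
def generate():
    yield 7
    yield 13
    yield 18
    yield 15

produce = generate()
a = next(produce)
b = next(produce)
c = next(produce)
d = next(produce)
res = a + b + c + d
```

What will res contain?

Step 1: Create generator and consume all values:
  a = next(produce) = 7
  b = next(produce) = 13
  c = next(produce) = 18
  d = next(produce) = 15
Step 2: res = 7 + 13 + 18 + 15 = 53.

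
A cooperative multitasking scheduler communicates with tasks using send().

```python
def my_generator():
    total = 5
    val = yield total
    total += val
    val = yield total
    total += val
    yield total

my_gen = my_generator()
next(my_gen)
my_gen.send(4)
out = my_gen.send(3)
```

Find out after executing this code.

Step 1: next() -> yield total=5.
Step 2: send(4) -> val=4, total = 5+4 = 9, yield 9.
Step 3: send(3) -> val=3, total = 9+3 = 12, yield 12.
Therefore out = 12.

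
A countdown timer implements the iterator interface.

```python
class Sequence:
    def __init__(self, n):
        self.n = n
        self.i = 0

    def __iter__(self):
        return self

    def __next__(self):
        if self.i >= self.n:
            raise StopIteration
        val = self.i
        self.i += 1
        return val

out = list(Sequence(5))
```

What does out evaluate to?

Step 1: Sequence(5) creates an iterator counting 0 to 4.
Step 2: list() consumes all values: [0, 1, 2, 3, 4].
Therefore out = [0, 1, 2, 3, 4].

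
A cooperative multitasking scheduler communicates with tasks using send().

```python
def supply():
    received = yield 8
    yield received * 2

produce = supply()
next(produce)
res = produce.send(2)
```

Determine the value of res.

Step 1: next(produce) advances to first yield, producing 8.
Step 2: send(2) resumes, received = 2.
Step 3: yield received * 2 = 2 * 2 = 4.
Therefore res = 4.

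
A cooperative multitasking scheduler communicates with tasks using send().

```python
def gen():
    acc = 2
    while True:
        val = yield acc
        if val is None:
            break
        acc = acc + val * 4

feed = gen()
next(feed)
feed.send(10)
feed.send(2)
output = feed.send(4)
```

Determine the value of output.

Step 1: next() -> yield acc=2.
Step 2: send(10) -> val=10, acc = 2 + 10*4 = 42, yield 42.
Step 3: send(2) -> val=2, acc = 42 + 2*4 = 50, yield 50.
Step 4: send(4) -> val=4, acc = 50 + 4*4 = 66, yield 66.
Therefore output = 66.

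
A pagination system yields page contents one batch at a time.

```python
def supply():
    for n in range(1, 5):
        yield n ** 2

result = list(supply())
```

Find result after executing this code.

Step 1: For each n in range(1, 5), yield n**2:
  n=1: yield 1**2 = 1
  n=2: yield 2**2 = 4
  n=3: yield 3**2 = 9
  n=4: yield 4**2 = 16
Therefore result = [1, 4, 9, 16].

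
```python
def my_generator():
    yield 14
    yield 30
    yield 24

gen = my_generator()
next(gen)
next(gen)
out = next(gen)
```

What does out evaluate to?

Step 1: my_generator() creates a generator.
Step 2: next(gen) yields 14 (consumed and discarded).
Step 3: next(gen) yields 30 (consumed and discarded).
Step 4: next(gen) yields 24, assigned to out.
Therefore out = 24.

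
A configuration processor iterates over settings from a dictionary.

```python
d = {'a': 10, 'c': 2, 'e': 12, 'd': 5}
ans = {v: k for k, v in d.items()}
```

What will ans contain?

Step 1: Invert dict (swap keys and values):
  'a': 10 -> 10: 'a'
  'c': 2 -> 2: 'c'
  'e': 12 -> 12: 'e'
  'd': 5 -> 5: 'd'
Therefore ans = {10: 'a', 2: 'c', 12: 'e', 5: 'd'}.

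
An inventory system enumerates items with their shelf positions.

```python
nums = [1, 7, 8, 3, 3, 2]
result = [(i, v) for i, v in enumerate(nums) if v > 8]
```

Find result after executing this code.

Step 1: Filter enumerate([1, 7, 8, 3, 3, 2]) keeping v > 8:
  (0, 1): 1 <= 8, excluded
  (1, 7): 7 <= 8, excluded
  (2, 8): 8 <= 8, excluded
  (3, 3): 3 <= 8, excluded
  (4, 3): 3 <= 8, excluded
  (5, 2): 2 <= 8, excluded
Therefore result = [].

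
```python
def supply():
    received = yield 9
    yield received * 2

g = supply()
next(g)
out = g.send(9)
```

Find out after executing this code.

Step 1: next(g) advances to first yield, producing 9.
Step 2: send(9) resumes, received = 9.
Step 3: yield received * 2 = 9 * 2 = 18.
Therefore out = 18.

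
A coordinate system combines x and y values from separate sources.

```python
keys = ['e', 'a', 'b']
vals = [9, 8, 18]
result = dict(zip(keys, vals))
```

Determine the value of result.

Step 1: zip pairs keys with values:
  'e' -> 9
  'a' -> 8
  'b' -> 18
Therefore result = {'e': 9, 'a': 8, 'b': 18}.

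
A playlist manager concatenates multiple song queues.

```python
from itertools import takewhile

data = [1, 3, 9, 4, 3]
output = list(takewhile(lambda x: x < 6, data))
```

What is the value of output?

Step 1: takewhile stops at first element >= 6:
  1 < 6: take
  3 < 6: take
  9 >= 6: stop
Therefore output = [1, 3].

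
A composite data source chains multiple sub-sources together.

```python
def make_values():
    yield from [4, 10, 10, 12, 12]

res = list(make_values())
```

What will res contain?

Step 1: yield from delegates to the iterable, yielding each element.
Step 2: Collected values: [4, 10, 10, 12, 12].
Therefore res = [4, 10, 10, 12, 12].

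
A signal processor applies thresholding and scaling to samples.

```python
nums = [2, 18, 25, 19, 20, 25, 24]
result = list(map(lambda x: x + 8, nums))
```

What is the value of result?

Step 1: Apply lambda x: x + 8 to each element:
  2 -> 10
  18 -> 26
  25 -> 33
  19 -> 27
  20 -> 28
  25 -> 33
  24 -> 32
Therefore result = [10, 26, 33, 27, 28, 33, 32].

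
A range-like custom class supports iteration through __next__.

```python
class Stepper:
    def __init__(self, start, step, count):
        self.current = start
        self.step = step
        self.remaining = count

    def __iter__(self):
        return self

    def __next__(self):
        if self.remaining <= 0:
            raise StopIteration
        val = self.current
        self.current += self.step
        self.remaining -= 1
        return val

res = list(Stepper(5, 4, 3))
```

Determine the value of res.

Step 1: Stepper starts at 5, increments by 4, for 3 steps:
  Yield 5, then current += 4
  Yield 9, then current += 4
  Yield 13, then current += 4
Therefore res = [5, 9, 13].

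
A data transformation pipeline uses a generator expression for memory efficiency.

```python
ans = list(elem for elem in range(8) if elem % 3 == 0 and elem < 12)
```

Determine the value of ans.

Step 1: Filter range(8) where elem % 3 == 0 and elem < 12:
  elem=0: both conditions met, included
  elem=1: excluded (1 % 3 != 0)
  elem=2: excluded (2 % 3 != 0)
  elem=3: both conditions met, included
  elem=4: excluded (4 % 3 != 0)
  elem=5: excluded (5 % 3 != 0)
  elem=6: both conditions met, included
  elem=7: excluded (7 % 3 != 0)
Therefore ans = [0, 3, 6].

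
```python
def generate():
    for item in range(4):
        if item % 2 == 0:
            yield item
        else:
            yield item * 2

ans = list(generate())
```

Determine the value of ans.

Step 1: For each item in range(4), yield item if even, else item*2:
  item=0 (even): yield 0
  item=1 (odd): yield 1*2 = 2
  item=2 (even): yield 2
  item=3 (odd): yield 3*2 = 6
Therefore ans = [0, 2, 2, 6].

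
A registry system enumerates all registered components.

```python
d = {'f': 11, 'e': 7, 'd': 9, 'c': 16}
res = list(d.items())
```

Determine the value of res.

Step 1: d.items() returns (key, value) pairs in insertion order.
Therefore res = [('f', 11), ('e', 7), ('d', 9), ('c', 16)].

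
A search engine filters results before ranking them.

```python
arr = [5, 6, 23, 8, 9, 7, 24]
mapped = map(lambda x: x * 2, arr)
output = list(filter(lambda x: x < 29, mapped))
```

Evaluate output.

Step 1: Map x * 2:
  5 -> 10
  6 -> 12
  23 -> 46
  8 -> 16
  9 -> 18
  7 -> 14
  24 -> 48
Step 2: Filter for < 29:
  10: kept
  12: kept
  46: removed
  16: kept
  18: kept
  14: kept
  48: removed
Therefore output = [10, 12, 16, 18, 14].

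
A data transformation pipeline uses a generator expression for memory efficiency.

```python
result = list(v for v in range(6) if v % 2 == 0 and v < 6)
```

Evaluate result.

Step 1: Filter range(6) where v % 2 == 0 and v < 6:
  v=0: both conditions met, included
  v=1: excluded (1 % 2 != 0)
  v=2: both conditions met, included
  v=3: excluded (3 % 2 != 0)
  v=4: both conditions met, included
  v=5: excluded (5 % 2 != 0)
Therefore result = [0, 2, 4].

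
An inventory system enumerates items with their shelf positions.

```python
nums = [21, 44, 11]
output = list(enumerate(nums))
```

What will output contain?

Step 1: enumerate pairs each element with its index:
  (0, 21)
  (1, 44)
  (2, 11)
Therefore output = [(0, 21), (1, 44), (2, 11)].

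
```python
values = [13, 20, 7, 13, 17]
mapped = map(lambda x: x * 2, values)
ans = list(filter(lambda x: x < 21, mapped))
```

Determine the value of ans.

Step 1: Map x * 2:
  13 -> 26
  20 -> 40
  7 -> 14
  13 -> 26
  17 -> 34
Step 2: Filter for < 21:
  26: removed
  40: removed
  14: kept
  26: removed
  34: removed
Therefore ans = [14].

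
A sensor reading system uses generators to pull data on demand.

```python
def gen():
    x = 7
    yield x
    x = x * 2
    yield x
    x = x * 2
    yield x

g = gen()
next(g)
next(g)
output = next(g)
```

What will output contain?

Step 1: Trace through generator execution:
  Yield 1: x starts at 7, yield 7
  Yield 2: x = 7 * 2 = 14, yield 14
  Yield 3: x = 14 * 2 = 28, yield 28
Step 2: First next() gets 7, second next() gets the second value, third next() yields 28.
Therefore output = 28.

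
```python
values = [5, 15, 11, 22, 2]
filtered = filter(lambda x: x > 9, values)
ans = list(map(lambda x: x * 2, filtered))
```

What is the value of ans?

Step 1: Filter values for elements > 9:
  5: removed
  15: kept
  11: kept
  22: kept
  2: removed
Step 2: Map x * 2 on filtered [15, 11, 22]:
  15 -> 30
  11 -> 22
  22 -> 44
Therefore ans = [30, 22, 44].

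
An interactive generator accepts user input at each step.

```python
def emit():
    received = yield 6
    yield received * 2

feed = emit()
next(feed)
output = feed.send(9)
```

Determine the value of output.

Step 1: next(feed) advances to first yield, producing 6.
Step 2: send(9) resumes, received = 9.
Step 3: yield received * 2 = 9 * 2 = 18.
Therefore output = 18.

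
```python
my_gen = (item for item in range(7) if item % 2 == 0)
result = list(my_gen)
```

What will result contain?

Step 1: Filter range(7) keeping only even values:
  item=0: even, included
  item=1: odd, excluded
  item=2: even, included
  item=3: odd, excluded
  item=4: even, included
  item=5: odd, excluded
  item=6: even, included
Therefore result = [0, 2, 4, 6].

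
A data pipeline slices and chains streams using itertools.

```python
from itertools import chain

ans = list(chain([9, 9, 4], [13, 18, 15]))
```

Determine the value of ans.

Step 1: chain() concatenates iterables: [9, 9, 4] + [13, 18, 15].
Therefore ans = [9, 9, 4, 13, 18, 15].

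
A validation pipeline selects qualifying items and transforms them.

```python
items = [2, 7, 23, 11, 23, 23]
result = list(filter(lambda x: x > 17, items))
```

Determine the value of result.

Step 1: Filter elements > 17:
  2: removed
  7: removed
  23: kept
  11: removed
  23: kept
  23: kept
Therefore result = [23, 23, 23].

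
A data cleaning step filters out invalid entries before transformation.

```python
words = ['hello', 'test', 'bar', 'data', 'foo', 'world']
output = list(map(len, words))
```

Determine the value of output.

Step 1: Map len() to each word:
  'hello' -> 5
  'test' -> 4
  'bar' -> 3
  'data' -> 4
  'foo' -> 3
  'world' -> 5
Therefore output = [5, 4, 3, 4, 3, 5].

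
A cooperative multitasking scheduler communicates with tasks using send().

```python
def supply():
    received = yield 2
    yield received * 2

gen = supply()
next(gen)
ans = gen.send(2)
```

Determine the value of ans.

Step 1: next(gen) advances to first yield, producing 2.
Step 2: send(2) resumes, received = 2.
Step 3: yield received * 2 = 2 * 2 = 4.
Therefore ans = 4.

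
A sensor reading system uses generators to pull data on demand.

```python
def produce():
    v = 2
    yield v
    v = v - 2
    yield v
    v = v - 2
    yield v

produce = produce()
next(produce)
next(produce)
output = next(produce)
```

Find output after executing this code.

Step 1: Trace through generator execution:
  Yield 1: v starts at 2, yield 2
  Yield 2: v = 2 - 2 = 0, yield 0
  Yield 3: v = 0 - 2 = -2, yield -2
Step 2: First next() gets 2, second next() gets the second value, third next() yields -2.
Therefore output = -2.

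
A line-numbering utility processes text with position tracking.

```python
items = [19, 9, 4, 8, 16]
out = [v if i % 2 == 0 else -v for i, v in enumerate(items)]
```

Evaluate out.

Step 1: For each (i, v), keep v if i is even, negate if odd:
  i=0 (even): keep 19
  i=1 (odd): negate to -9
  i=2 (even): keep 4
  i=3 (odd): negate to -8
  i=4 (even): keep 16
Therefore out = [19, -9, 4, -8, 16].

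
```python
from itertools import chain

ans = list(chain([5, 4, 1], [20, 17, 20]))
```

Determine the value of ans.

Step 1: chain() concatenates iterables: [5, 4, 1] + [20, 17, 20].
Therefore ans = [5, 4, 1, 20, 17, 20].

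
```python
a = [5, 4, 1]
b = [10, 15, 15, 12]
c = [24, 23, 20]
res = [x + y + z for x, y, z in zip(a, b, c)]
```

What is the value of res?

Step 1: zip three lists (truncates to shortest, len=3):
  5 + 10 + 24 = 39
  4 + 15 + 23 = 42
  1 + 15 + 20 = 36
Therefore res = [39, 42, 36].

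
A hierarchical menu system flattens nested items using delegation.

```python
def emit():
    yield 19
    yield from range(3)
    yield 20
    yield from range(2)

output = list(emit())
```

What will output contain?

Step 1: Trace yields in order:
  yield 19
  yield 0
  yield 1
  yield 2
  yield 20
  yield 0
  yield 1
Therefore output = [19, 0, 1, 2, 20, 0, 1].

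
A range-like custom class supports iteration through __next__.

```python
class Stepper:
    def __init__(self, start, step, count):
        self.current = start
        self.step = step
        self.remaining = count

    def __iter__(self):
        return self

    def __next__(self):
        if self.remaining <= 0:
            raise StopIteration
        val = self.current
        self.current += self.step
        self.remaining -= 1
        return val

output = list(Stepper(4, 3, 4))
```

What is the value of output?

Step 1: Stepper starts at 4, increments by 3, for 4 steps:
  Yield 4, then current += 3
  Yield 7, then current += 3
  Yield 10, then current += 3
  Yield 13, then current += 3
Therefore output = [4, 7, 10, 13].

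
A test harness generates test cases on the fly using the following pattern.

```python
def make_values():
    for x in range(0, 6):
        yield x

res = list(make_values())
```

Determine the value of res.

Step 1: The generator yields each value from range(0, 6).
Step 2: list() consumes all yields: [0, 1, 2, 3, 4, 5].
Therefore res = [0, 1, 2, 3, 4, 5].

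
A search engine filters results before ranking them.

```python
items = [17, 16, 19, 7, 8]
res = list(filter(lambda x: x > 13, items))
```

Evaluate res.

Step 1: Filter elements > 13:
  17: kept
  16: kept
  19: kept
  7: removed
  8: removed
Therefore res = [17, 16, 19].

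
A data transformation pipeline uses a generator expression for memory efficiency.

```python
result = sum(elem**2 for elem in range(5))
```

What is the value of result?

Step 1: Compute elem**2 for each elem in range(5):
  elem=0: 0**2 = 0
  elem=1: 1**2 = 1
  elem=2: 2**2 = 4
  elem=3: 3**2 = 9
  elem=4: 4**2 = 16
Step 2: sum = 0 + 1 + 4 + 9 + 16 = 30.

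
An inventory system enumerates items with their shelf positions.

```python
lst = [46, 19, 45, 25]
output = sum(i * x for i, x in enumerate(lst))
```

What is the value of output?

Step 1: Compute i * x for each (i, x) in enumerate([46, 19, 45, 25]):
  i=0, x=46: 0*46 = 0
  i=1, x=19: 1*19 = 19
  i=2, x=45: 2*45 = 90
  i=3, x=25: 3*25 = 75
Step 2: sum = 0 + 19 + 90 + 75 = 184.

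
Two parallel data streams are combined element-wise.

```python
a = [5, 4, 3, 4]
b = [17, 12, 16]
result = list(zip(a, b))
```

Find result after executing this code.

Step 1: zip stops at shortest (len(a)=4, len(b)=3):
  Index 0: (5, 17)
  Index 1: (4, 12)
  Index 2: (3, 16)
Step 2: Last element of a (4) has no pair, dropped.
Therefore result = [(5, 17), (4, 12), (3, 16)].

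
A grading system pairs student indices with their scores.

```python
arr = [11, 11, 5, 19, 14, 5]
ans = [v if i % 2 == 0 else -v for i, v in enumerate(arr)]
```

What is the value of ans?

Step 1: For each (i, v), keep v if i is even, negate if odd:
  i=0 (even): keep 11
  i=1 (odd): negate to -11
  i=2 (even): keep 5
  i=3 (odd): negate to -19
  i=4 (even): keep 14
  i=5 (odd): negate to -5
Therefore ans = [11, -11, 5, -19, 14, -5].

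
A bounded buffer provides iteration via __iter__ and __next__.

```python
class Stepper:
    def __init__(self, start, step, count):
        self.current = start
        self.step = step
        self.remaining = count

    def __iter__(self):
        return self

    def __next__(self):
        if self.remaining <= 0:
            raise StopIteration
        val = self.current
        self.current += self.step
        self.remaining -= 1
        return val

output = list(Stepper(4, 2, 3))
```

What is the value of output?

Step 1: Stepper starts at 4, increments by 2, for 3 steps:
  Yield 4, then current += 2
  Yield 6, then current += 2
  Yield 8, then current += 2
Therefore output = [4, 6, 8].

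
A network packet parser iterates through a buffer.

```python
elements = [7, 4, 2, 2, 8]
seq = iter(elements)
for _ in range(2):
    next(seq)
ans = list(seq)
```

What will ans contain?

Step 1: Create iterator over [7, 4, 2, 2, 8].
Step 2: Advance 2 positions (consuming [7, 4]).
Step 3: list() collects remaining elements: [2, 2, 8].
Therefore ans = [2, 2, 8].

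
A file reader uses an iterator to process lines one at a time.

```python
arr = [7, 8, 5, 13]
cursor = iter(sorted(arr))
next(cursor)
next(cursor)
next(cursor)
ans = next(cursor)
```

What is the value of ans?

Step 1: sorted([7, 8, 5, 13]) = [5, 7, 8, 13].
Step 2: Create iterator and skip 3 elements.
Step 3: next() returns 13.
Therefore ans = 13.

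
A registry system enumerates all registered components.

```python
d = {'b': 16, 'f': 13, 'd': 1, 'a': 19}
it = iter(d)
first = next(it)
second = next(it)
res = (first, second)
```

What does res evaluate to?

Step 1: iter(d) iterates over keys: ['b', 'f', 'd', 'a'].
Step 2: first = next(it) = 'b', second = next(it) = 'f'.
Therefore res = ('b', 'f').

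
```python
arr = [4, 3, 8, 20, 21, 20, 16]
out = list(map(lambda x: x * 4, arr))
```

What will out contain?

Step 1: Apply lambda x: x * 4 to each element:
  4 -> 16
  3 -> 12
  8 -> 32
  20 -> 80
  21 -> 84
  20 -> 80
  16 -> 64
Therefore out = [16, 12, 32, 80, 84, 80, 64].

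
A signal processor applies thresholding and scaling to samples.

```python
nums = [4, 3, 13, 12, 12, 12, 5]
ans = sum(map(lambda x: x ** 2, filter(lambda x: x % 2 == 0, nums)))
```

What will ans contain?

Step 1: Filter even numbers from [4, 3, 13, 12, 12, 12, 5]: [4, 12, 12, 12]
Step 2: Square each: [16, 144, 144, 144]
Step 3: Sum = 448.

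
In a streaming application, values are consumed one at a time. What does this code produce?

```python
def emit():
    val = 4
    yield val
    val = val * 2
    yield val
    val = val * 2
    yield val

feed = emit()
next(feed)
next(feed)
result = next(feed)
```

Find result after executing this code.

Step 1: Trace through generator execution:
  Yield 1: val starts at 4, yield 4
  Yield 2: val = 4 * 2 = 8, yield 8
  Yield 3: val = 8 * 2 = 16, yield 16
Step 2: First next() gets 4, second next() gets the second value, third next() yields 16.
Therefore result = 16.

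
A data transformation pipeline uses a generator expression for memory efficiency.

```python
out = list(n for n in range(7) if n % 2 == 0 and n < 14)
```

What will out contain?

Step 1: Filter range(7) where n % 2 == 0 and n < 14:
  n=0: both conditions met, included
  n=1: excluded (1 % 2 != 0)
  n=2: both conditions met, included
  n=3: excluded (3 % 2 != 0)
  n=4: both conditions met, included
  n=5: excluded (5 % 2 != 0)
  n=6: both conditions met, included
Therefore out = [0, 2, 4, 6].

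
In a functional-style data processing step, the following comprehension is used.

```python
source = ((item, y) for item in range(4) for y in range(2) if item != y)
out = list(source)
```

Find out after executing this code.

Step 1: Nested generator over range(4) x range(2) where item != y:
  (0, 0): excluded (item == y)
  (0, 1): included
  (1, 0): included
  (1, 1): excluded (item == y)
  (2, 0): included
  (2, 1): included
  (3, 0): included
  (3, 1): included
Therefore out = [(0, 1), (1, 0), (2, 0), (2, 1), (3, 0), (3, 1)].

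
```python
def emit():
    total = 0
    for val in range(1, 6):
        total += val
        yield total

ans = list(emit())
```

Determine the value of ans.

Step 1: Generator accumulates running sum:
  val=1: total = 1, yield 1
  val=2: total = 3, yield 3
  val=3: total = 6, yield 6
  val=4: total = 10, yield 10
  val=5: total = 15, yield 15
Therefore ans = [1, 3, 6, 10, 15].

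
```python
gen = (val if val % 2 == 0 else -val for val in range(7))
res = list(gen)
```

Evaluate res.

Step 1: For each val in range(7), yield val if even, else -val:
  val=0: even, yield 0
  val=1: odd, yield -1
  val=2: even, yield 2
  val=3: odd, yield -3
  val=4: even, yield 4
  val=5: odd, yield -5
  val=6: even, yield 6
Therefore res = [0, -1, 2, -3, 4, -5, 6].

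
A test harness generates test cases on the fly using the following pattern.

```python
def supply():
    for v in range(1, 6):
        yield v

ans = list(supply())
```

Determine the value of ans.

Step 1: The generator yields each value from range(1, 6).
Step 2: list() consumes all yields: [1, 2, 3, 4, 5].
Therefore ans = [1, 2, 3, 4, 5].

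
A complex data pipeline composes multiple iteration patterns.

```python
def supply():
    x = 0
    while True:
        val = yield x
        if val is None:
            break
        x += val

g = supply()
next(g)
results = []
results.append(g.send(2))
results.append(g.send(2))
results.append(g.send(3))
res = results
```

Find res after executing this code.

Step 1: next(g) -> yield 0.
Step 2: send(2) -> x = 2, yield 2.
Step 3: send(2) -> x = 4, yield 4.
Step 4: send(3) -> x = 7, yield 7.
Therefore res = [2, 4, 7].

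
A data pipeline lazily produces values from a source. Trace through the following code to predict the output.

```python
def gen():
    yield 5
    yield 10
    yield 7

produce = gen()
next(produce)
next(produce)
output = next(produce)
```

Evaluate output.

Step 1: gen() creates a generator.
Step 2: next(produce) yields 5 (consumed and discarded).
Step 3: next(produce) yields 10 (consumed and discarded).
Step 4: next(produce) yields 7, assigned to output.
Therefore output = 7.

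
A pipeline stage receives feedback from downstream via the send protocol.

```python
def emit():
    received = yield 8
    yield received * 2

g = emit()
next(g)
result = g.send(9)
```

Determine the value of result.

Step 1: next(g) advances to first yield, producing 8.
Step 2: send(9) resumes, received = 9.
Step 3: yield received * 2 = 9 * 2 = 18.
Therefore result = 18.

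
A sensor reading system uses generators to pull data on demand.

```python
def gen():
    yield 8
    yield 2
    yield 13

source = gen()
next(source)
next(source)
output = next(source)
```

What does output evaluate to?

Step 1: gen() creates a generator.
Step 2: next(source) yields 8 (consumed and discarded).
Step 3: next(source) yields 2 (consumed and discarded).
Step 4: next(source) yields 13, assigned to output.
Therefore output = 13.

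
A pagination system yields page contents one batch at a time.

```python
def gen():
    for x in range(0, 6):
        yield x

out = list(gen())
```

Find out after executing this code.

Step 1: The generator yields each value from range(0, 6).
Step 2: list() consumes all yields: [0, 1, 2, 3, 4, 5].
Therefore out = [0, 1, 2, 3, 4, 5].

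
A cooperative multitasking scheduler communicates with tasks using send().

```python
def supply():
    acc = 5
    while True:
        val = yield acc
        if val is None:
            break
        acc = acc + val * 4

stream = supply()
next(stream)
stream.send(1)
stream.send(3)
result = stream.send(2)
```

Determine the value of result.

Step 1: next() -> yield acc=5.
Step 2: send(1) -> val=1, acc = 5 + 1*4 = 9, yield 9.
Step 3: send(3) -> val=3, acc = 9 + 3*4 = 21, yield 21.
Step 4: send(2) -> val=2, acc = 21 + 2*4 = 29, yield 29.
Therefore result = 29.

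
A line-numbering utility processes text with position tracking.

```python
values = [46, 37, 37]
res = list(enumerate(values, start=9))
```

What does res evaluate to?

Step 1: enumerate with start=9:
  (9, 46)
  (10, 37)
  (11, 37)
Therefore res = [(9, 46), (10, 37), (11, 37)].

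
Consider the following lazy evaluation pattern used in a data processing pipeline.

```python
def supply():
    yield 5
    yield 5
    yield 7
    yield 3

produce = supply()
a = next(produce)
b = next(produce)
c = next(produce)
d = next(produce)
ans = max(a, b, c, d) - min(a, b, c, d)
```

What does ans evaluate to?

Step 1: Create generator and consume all values:
  a = next(produce) = 5
  b = next(produce) = 5
  c = next(produce) = 7
  d = next(produce) = 3
Step 2: max = 7, min = 3, ans = 7 - 3 = 4.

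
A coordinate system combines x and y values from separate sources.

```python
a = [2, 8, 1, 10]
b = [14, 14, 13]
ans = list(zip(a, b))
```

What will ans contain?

Step 1: zip stops at shortest (len(a)=4, len(b)=3):
  Index 0: (2, 14)
  Index 1: (8, 14)
  Index 2: (1, 13)
Step 2: Last element of a (10) has no pair, dropped.
Therefore ans = [(2, 14), (8, 14), (1, 13)].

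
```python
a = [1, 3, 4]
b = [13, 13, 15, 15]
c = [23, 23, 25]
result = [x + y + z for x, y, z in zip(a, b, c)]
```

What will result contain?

Step 1: zip three lists (truncates to shortest, len=3):
  1 + 13 + 23 = 37
  3 + 13 + 23 = 39
  4 + 15 + 25 = 44
Therefore result = [37, 39, 44].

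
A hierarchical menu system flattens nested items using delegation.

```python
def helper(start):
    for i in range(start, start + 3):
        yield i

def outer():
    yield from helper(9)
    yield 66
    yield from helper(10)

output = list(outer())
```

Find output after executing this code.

Step 1: outer() delegates to helper(9):
  yield 9
  yield 10
  yield 11
Step 2: yield 66
Step 3: Delegates to helper(10):
  yield 10
  yield 11
  yield 12
Therefore output = [9, 10, 11, 66, 10, 11, 12].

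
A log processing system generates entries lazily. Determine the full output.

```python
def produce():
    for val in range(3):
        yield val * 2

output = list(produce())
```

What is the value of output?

Step 1: For each val in range(3), yield val * 2:
  val=0: yield 0 * 2 = 0
  val=1: yield 1 * 2 = 2
  val=2: yield 2 * 2 = 4
Therefore output = [0, 2, 4].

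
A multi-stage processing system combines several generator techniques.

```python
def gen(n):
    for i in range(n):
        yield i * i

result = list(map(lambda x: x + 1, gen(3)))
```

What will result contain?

Step 1: gen(3) yields squares: [0, 1, 4].
Step 2: map adds 1 to each: [1, 2, 5].
Therefore result = [1, 2, 5].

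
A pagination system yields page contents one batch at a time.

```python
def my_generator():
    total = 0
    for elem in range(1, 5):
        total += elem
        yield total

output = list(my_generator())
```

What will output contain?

Step 1: Generator accumulates running sum:
  elem=1: total = 1, yield 1
  elem=2: total = 3, yield 3
  elem=3: total = 6, yield 6
  elem=4: total = 10, yield 10
Therefore output = [1, 3, 6, 10].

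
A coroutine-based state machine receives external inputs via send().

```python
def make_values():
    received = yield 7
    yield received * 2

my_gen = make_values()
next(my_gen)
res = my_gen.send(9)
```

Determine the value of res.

Step 1: next(my_gen) advances to first yield, producing 7.
Step 2: send(9) resumes, received = 9.
Step 3: yield received * 2 = 9 * 2 = 18.
Therefore res = 18.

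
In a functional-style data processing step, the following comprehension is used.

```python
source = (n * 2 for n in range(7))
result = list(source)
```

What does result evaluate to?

Step 1: For each n in range(7), compute n*2:
  n=0: 0*2 = 0
  n=1: 1*2 = 2
  n=2: 2*2 = 4
  n=3: 3*2 = 6
  n=4: 4*2 = 8
  n=5: 5*2 = 10
  n=6: 6*2 = 12
Therefore result = [0, 2, 4, 6, 8, 10, 12].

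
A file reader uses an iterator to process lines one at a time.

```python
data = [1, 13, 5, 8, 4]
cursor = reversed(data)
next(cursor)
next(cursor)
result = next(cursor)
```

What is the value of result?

Step 1: reversed([1, 13, 5, 8, 4]) gives iterator: [4, 8, 5, 13, 1].
Step 2: First next() = 4, second next() = 8.
Step 3: Third next() = 5.
Therefore result = 5.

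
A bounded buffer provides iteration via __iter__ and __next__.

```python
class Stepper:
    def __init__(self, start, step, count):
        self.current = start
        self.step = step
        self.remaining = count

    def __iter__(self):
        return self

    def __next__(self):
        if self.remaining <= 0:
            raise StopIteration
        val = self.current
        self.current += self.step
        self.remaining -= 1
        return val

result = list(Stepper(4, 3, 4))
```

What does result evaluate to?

Step 1: Stepper starts at 4, increments by 3, for 4 steps:
  Yield 4, then current += 3
  Yield 7, then current += 3
  Yield 10, then current += 3
  Yield 13, then current += 3
Therefore result = [4, 7, 10, 13].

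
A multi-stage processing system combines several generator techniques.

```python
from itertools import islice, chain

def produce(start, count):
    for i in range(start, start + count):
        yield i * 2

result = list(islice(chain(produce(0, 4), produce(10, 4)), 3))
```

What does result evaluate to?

Step 1: produce(0, 4) yields [0, 2, 4, 6].
Step 2: produce(10, 4) yields [20, 22, 24, 26].
Step 3: chain concatenates: [0, 2, 4, 6, 20, 22, 24, 26].
Step 4: islice takes first 3: [0, 2, 4].
Therefore result = [0, 2, 4].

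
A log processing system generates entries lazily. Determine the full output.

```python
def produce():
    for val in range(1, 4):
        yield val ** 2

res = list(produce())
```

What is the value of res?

Step 1: For each val in range(1, 4), yield val**2:
  val=1: yield 1**2 = 1
  val=2: yield 2**2 = 4
  val=3: yield 3**2 = 9
Therefore res = [1, 4, 9].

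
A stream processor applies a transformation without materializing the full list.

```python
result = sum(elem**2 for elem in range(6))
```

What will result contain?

Step 1: Compute elem**2 for each elem in range(6):
  elem=0: 0**2 = 0
  elem=1: 1**2 = 1
  elem=2: 2**2 = 4
  elem=3: 3**2 = 9
  elem=4: 4**2 = 16
  elem=5: 5**2 = 25
Step 2: sum = 0 + 1 + 4 + 9 + 16 + 25 = 55.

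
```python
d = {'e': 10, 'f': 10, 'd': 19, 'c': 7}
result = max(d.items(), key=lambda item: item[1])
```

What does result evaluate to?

Step 1: Find item with maximum value:
  ('e', 10)
  ('f', 10)
  ('d', 19)
  ('c', 7)
Step 2: Maximum value is 19 at key 'd'.
Therefore result = ('d', 19).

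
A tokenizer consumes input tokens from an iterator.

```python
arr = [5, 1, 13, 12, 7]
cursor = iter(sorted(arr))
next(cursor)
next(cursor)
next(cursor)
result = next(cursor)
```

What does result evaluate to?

Step 1: sorted([5, 1, 13, 12, 7]) = [1, 5, 7, 12, 13].
Step 2: Create iterator and skip 3 elements.
Step 3: next() returns 12.
Therefore result = 12.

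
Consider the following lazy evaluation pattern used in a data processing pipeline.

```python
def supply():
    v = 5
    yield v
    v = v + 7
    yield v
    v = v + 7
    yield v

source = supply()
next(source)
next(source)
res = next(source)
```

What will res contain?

Step 1: Trace through generator execution:
  Yield 1: v starts at 5, yield 5
  Yield 2: v = 5 + 7 = 12, yield 12
  Yield 3: v = 12 + 7 = 19, yield 19
Step 2: First next() gets 5, second next() gets the second value, third next() yields 19.
Therefore res = 19.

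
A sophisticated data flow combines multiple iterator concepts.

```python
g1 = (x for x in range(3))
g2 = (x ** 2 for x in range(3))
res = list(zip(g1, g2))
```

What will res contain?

Step 1: g1 produces [0, 1, 2].
Step 2: g2 produces [0, 1, 4].
Step 3: zip pairs them: [(0, 0), (1, 1), (2, 4)].
Therefore res = [(0, 0), (1, 1), (2, 4)].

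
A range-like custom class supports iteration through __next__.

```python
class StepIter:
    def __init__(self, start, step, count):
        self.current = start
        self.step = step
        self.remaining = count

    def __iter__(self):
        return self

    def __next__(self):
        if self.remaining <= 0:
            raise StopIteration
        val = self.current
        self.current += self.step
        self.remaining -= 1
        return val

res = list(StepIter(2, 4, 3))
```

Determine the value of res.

Step 1: StepIter starts at 2, increments by 4, for 3 steps:
  Yield 2, then current += 4
  Yield 6, then current += 4
  Yield 10, then current += 4
Therefore res = [2, 6, 10].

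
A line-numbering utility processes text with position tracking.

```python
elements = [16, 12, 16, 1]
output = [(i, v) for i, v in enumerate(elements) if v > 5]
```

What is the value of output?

Step 1: Filter enumerate([16, 12, 16, 1]) keeping v > 5:
  (0, 16): 16 > 5, included
  (1, 12): 12 > 5, included
  (2, 16): 16 > 5, included
  (3, 1): 1 <= 5, excluded
Therefore output = [(0, 16), (1, 12), (2, 16)].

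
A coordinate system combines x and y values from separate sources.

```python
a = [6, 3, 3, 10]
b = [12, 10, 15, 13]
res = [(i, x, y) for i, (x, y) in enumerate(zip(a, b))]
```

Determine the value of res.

Step 1: enumerate(zip(a, b)) gives index with paired elements:
  i=0: (6, 12)
  i=1: (3, 10)
  i=2: (3, 15)
  i=3: (10, 13)
Therefore res = [(0, 6, 12), (1, 3, 10), (2, 3, 15), (3, 10, 13)].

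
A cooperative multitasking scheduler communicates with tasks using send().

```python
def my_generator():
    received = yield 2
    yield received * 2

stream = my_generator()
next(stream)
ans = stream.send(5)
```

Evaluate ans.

Step 1: next(stream) advances to first yield, producing 2.
Step 2: send(5) resumes, received = 5.
Step 3: yield received * 2 = 5 * 2 = 10.
Therefore ans = 10.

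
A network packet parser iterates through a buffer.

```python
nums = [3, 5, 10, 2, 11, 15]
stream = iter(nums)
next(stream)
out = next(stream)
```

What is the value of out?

Step 1: Create iterator over [3, 5, 10, 2, 11, 15].
Step 2: next() consumes 3.
Step 3: next() returns 5.
Therefore out = 5.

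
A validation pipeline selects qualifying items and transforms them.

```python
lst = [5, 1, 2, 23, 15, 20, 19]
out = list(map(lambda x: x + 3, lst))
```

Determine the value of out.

Step 1: Apply lambda x: x + 3 to each element:
  5 -> 8
  1 -> 4
  2 -> 5
  23 -> 26
  15 -> 18
  20 -> 23
  19 -> 22
Therefore out = [8, 4, 5, 26, 18, 23, 22].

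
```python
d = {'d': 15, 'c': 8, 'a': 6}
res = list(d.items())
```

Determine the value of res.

Step 1: d.items() returns (key, value) pairs in insertion order.
Therefore res = [('d', 15), ('c', 8), ('a', 6)].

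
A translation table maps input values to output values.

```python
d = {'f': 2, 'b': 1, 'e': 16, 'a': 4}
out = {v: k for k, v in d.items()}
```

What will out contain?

Step 1: Invert dict (swap keys and values):
  'f': 2 -> 2: 'f'
  'b': 1 -> 1: 'b'
  'e': 16 -> 16: 'e'
  'a': 4 -> 4: 'a'
Therefore out = {2: 'f', 1: 'b', 16: 'e', 4: 'a'}.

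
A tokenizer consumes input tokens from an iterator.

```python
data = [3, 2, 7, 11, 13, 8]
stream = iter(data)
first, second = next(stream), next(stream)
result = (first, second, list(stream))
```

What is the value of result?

Step 1: Create iterator over [3, 2, 7, 11, 13, 8].
Step 2: first = 3, second = 2.
Step 3: Remaining elements: [7, 11, 13, 8].
Therefore result = (3, 2, [7, 11, 13, 8]).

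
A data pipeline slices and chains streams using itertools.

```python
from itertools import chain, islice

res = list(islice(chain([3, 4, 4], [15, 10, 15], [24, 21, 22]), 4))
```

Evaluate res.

Step 1: chain([3, 4, 4], [15, 10, 15], [24, 21, 22]) = [3, 4, 4, 15, 10, 15, 24, 21, 22].
Step 2: islice takes first 4 elements: [3, 4, 4, 15].
Therefore res = [3, 4, 4, 15].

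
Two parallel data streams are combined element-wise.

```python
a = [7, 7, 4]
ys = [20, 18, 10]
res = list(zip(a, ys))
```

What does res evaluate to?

Step 1: zip pairs elements at same index:
  Index 0: (7, 20)
  Index 1: (7, 18)
  Index 2: (4, 10)
Therefore res = [(7, 20), (7, 18), (4, 10)].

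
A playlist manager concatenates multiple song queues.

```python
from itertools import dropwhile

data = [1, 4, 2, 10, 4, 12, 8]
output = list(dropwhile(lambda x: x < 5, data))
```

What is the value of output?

Step 1: dropwhile drops elements while < 5:
  1 < 5: dropped
  4 < 5: dropped
  2 < 5: dropped
  10: kept (dropping stopped)
Step 2: Remaining elements kept regardless of condition.
Therefore output = [10, 4, 12, 8].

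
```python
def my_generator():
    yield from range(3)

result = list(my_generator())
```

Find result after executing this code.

Step 1: yield from delegates to the iterable, yielding each element.
Step 2: Collected values: [0, 1, 2].
Therefore result = [0, 1, 2].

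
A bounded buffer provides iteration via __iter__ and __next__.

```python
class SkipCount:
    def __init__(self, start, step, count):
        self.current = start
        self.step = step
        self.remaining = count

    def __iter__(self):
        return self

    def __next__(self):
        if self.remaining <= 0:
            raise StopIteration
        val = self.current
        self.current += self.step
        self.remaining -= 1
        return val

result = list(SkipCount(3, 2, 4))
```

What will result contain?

Step 1: SkipCount starts at 3, increments by 2, for 4 steps:
  Yield 3, then current += 2
  Yield 5, then current += 2
  Yield 7, then current += 2
  Yield 9, then current += 2
Therefore result = [3, 5, 7, 9].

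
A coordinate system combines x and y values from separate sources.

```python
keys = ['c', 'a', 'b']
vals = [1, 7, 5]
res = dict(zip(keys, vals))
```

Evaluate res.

Step 1: zip pairs keys with values:
  'c' -> 1
  'a' -> 7
  'b' -> 5
Therefore res = {'c': 1, 'a': 7, 'b': 5}.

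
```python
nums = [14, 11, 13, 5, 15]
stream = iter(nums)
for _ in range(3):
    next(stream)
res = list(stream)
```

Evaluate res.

Step 1: Create iterator over [14, 11, 13, 5, 15].
Step 2: Advance 3 positions (consuming [14, 11, 13]).
Step 3: list() collects remaining elements: [5, 15].
Therefore res = [5, 15].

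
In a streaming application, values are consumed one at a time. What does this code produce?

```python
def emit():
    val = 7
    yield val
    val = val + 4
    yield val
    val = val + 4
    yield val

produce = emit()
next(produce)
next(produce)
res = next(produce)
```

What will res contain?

Step 1: Trace through generator execution:
  Yield 1: val starts at 7, yield 7
  Yield 2: val = 7 + 4 = 11, yield 11
  Yield 3: val = 11 + 4 = 15, yield 15
Step 2: First next() gets 7, second next() gets the second value, third next() yields 15.
Therefore res = 15.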